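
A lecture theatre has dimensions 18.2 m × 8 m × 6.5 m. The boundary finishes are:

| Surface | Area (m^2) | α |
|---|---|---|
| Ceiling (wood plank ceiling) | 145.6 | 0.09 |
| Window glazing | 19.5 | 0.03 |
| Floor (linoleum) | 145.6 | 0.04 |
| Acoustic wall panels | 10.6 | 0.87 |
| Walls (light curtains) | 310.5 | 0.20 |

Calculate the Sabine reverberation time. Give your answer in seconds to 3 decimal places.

1.677 seconds

Total absorption A = 145.6×0.09 + 19.5×0.03 + 145.6×0.04 + 10.6×0.87 + 310.5×0.20
  = 13.104 + 0.585 + 5.824 + 9.222 + 62.100 = 90.835 m^2 sabins.
Room volume: 946.4 m³.
T = 0.161 V/A = 0.161·946.4/90.835 = 1.677 s.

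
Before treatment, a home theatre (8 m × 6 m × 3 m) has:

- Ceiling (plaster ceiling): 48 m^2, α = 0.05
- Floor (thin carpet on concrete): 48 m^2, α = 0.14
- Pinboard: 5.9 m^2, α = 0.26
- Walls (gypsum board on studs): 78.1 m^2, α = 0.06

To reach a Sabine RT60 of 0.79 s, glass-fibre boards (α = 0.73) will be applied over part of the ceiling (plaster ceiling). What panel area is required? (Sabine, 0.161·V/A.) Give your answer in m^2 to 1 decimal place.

20.6

A₁ = Σ Sᵢαᵢ = 48·0.05 + 48·0.14 + 5.9·0.26 + 78.1·0.06 = 15.340 sabins.
Required A₂ = 0.161·144/0.79 = 29.347 sabins.
Absorption to add: 29.347 − 15.340 = 14.007 sabins.
Net gain per m^2: Δα = 0.73 − 0.05 = 0.68.
Panel area = 14.007 / 0.68 = 20.6 m^2.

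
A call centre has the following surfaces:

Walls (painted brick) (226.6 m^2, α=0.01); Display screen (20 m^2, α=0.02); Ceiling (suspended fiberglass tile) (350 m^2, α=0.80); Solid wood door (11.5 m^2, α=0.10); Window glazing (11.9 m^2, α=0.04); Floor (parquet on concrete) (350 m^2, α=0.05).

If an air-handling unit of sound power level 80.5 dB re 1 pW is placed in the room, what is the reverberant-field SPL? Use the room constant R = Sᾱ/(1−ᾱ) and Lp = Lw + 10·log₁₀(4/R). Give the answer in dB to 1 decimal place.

60.1 dB

Σ(Sᵢαᵢ) = 226.6·0.01 + 20·0.02 + 350·0.80 + 11.5·0.10 + 11.9·0.04 + 350·0.05 = 301.792; total area S = 970.0 m^2.
ᾱ = 0.3111, so room constant R = A/(1−ᾱ) = 438.078 m^2.
Lp = Lw + 10 log₁₀(4/R) = 80.5 -20.39 = 60.1 dB.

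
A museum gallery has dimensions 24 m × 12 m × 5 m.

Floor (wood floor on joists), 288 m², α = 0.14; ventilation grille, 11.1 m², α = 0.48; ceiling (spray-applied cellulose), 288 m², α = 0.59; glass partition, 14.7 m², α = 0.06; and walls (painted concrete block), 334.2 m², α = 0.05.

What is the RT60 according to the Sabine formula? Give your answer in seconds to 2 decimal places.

0.99 s

A = Σ Sᵢαᵢ = 288·0.14 + 11.1·0.48 + 288·0.59 + 14.7·0.06 + 334.2·0.05 = 233.160 sabins.
Volume V = 24 × 12 × 5 = 1440 m³.
Sabine: RT60 = 0.161 × 1440 / 233.160 = 0.99 s.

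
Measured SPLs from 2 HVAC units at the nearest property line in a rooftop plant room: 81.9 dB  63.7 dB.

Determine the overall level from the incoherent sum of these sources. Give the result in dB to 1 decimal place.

82.0 dB

Converting to relative power and adding: 10^(81.9/10) + 10^(63.7/10) = 1.572e+08.
L_total = 10·log₁₀(1.572e+08) = 82.0 dB.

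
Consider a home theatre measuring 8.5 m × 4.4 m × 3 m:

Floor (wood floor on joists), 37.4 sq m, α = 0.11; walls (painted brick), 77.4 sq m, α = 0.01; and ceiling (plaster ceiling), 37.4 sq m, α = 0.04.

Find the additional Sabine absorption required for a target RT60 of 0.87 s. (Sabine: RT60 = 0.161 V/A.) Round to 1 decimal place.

Equivalent absorption area: A₁ = 37.4·0.11 + 77.4·0.01 + 37.4·0.04 = 6.384 sq m.
For T = 0.87 s, need A₂ = 0.161·V/T = 0.161·112.2/0.87 = 20.763 sabins.
Shortfall: 20.763 − 6.384 = 14.4 sabins.

14.4 sabins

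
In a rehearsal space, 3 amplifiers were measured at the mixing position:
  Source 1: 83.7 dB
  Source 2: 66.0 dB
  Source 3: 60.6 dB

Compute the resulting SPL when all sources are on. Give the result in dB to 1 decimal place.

83.8 dB

Σ 10^(Lᵢ/10) = 2.396e+08.
Back to dB: 10·log₁₀ Σ = 83.8 dB.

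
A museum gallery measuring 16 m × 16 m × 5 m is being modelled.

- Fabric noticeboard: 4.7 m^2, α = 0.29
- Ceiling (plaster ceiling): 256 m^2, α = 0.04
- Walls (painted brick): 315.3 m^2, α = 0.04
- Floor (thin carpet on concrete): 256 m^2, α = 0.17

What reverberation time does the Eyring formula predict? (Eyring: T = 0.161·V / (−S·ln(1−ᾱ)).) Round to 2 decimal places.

2.92 s

S = Σ Sᵢ = 832.0 m^2.
Absorption A = 4.7·0.29 + 256·0.04 + 315.3·0.04 + 256·0.17 = 67.735 sabins.
ᾱ = 67.735 / 832.0 = 0.0814.
Eyring denominator: −S ln(1−ᾱ) = 70.641.
V = 16 × 16 × 5 = 1280 m³.
RT60 = 0.161 × 1280 / 70.641 = 2.92 s.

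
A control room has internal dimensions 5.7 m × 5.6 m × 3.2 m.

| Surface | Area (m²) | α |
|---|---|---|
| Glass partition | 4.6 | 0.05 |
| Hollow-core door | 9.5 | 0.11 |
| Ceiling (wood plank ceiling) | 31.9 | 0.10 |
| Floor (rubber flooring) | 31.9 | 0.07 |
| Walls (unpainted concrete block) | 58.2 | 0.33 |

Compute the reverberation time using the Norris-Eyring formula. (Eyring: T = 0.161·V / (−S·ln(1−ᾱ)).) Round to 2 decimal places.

0.57 sec

Total surface area S = 4.6 + 9.5 + 31.9 + 31.9 + 58.2 = 136.1 m².
Absorption A = 4.6×0.05 + 9.5×0.11 + 31.9×0.10 + 31.9×0.07 + 58.2×0.33 = 25.904 sabins.
ᾱ = 25.904 / 136.1 = 0.1903.
−S·ln(1−ᾱ) = −136.1 × ln(1 − 0.1903) = 28.730.
V = 5.7 × 5.6 × 3.2 = 102.144 m³.
RT60 = 0.161 × 102.144 / 28.730 = 0.57 s.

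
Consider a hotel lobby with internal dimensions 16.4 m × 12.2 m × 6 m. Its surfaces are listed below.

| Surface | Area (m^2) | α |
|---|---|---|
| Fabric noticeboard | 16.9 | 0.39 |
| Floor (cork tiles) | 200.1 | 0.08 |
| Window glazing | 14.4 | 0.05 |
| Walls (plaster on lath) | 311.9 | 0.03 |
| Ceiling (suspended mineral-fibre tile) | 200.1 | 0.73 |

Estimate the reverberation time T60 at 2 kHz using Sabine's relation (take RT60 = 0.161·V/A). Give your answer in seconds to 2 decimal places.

Summing Sᵢαᵢ: 6.591 + 16.008 + 0.720 + 9.357 + 146.073 → A = 178.749 sabins.
Room volume: 1200.48 m³.
Sabine: RT60 = 0.161 × 1200.48 / 178.749 = 1.08 s.

1.08 sec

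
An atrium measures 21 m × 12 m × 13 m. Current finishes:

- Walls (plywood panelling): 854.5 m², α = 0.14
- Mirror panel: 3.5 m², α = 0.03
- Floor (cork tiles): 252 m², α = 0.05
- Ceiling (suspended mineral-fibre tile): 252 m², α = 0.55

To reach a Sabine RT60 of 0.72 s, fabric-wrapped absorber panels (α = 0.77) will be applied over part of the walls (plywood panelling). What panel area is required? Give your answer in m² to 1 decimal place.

A₁ = Σ Sᵢαᵢ = 854.5×0.14 + 3.5×0.03 + 252×0.05 + 252×0.55 = 270.935 sabins.
Required A₂ = 0.161·3276/0.72 = 732.550 sabins.
Absorption to add: 732.550 − 270.935 = 461.615 sabins.
Each m² of panel replacing the walls (plywood panelling) adds (0.77 − 0.14) = 0.63 sabins.
Area = ΔA/Δα = 461.615/0.63 = 732.7 m².

732.7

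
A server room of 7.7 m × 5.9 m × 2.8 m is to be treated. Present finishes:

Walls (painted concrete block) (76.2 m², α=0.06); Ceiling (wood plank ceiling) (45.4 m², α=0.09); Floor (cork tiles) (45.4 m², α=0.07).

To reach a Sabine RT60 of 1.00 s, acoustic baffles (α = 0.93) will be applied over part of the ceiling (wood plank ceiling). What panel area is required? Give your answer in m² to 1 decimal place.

10.3

Total absorption A₁ = 76.2·0.06 + 45.4·0.09 + 45.4·0.07
  = 4.572 + 4.086 + 3.178 = 11.836 m² sabins.
V = 127.204 m³. Target absorption A₂ = 0.161 × 127.204 / 1.00 = 20.480 sabins.
ΔA needed = 20.480 − 11.836 = 8.644 sabins.
Net gain per m²: Δα = 0.93 − 0.09 = 0.84.
Area = ΔA/Δα = 8.644/0.84 = 10.3 m².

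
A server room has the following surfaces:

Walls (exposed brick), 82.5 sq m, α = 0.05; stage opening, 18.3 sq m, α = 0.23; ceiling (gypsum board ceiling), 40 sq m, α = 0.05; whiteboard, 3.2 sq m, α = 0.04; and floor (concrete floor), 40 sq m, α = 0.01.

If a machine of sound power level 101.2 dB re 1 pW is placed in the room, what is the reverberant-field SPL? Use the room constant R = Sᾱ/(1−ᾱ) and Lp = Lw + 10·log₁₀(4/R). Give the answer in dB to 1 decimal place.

Σ(Sᵢαᵢ) = 82.5×0.05 + 18.3×0.23 + 40×0.05 + 3.2×0.04 + 40×0.01 = 10.862; total area S = 184.0 sq m.
ᾱ = 0.0590, so room constant R = A/(1−ᾱ) = 11.543 sq m.
Lp = Lw + 10 log₁₀(4/R) = 101.2 -4.60 = 96.6 dB.

96.6 dB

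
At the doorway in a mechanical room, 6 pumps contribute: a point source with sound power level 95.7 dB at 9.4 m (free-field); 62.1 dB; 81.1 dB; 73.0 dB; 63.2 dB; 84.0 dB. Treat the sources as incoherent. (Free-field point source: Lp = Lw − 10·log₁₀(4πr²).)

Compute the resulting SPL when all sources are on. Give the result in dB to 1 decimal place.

86.1 dB

Source at 9.4 m: Lp = 95.7 − 10·log₁₀(4π·9.4²) = 95.7 − 10·log₁₀(1110.365) = 65.2 dB.
Σ 10^(Lᵢ/10) = 4.07e+08.
L_total = 10·log₁₀(4.07e+08) = 86.1 dB.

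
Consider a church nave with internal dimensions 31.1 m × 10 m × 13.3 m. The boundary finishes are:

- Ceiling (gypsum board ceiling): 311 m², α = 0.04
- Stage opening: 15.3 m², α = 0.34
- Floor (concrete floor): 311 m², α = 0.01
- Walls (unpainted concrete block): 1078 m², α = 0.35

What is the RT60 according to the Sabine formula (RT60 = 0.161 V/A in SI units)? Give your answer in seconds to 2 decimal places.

1.67 s

Summing Sᵢαᵢ: 12.440 + 5.202 + 3.110 + 377.300 → A = 398.052 sabins.
Room volume: 4136.3 m³.
T = 0.161 V/A = 0.161·4136.3/398.052 = 1.67 s.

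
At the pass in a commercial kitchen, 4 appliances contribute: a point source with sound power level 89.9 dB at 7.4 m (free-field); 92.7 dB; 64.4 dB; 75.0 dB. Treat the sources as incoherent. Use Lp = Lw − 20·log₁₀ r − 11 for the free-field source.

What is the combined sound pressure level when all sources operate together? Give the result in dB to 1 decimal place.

Source at 7.4 m: Lp = 89.9 − 20·log₁₀(7.4) − 11 = 61.5 dB.
Σ 10^(Lᵢ/10) = 1.898e+09.
Back to dB: 10·log₁₀ Σ = 92.8 dB.

92.8 dB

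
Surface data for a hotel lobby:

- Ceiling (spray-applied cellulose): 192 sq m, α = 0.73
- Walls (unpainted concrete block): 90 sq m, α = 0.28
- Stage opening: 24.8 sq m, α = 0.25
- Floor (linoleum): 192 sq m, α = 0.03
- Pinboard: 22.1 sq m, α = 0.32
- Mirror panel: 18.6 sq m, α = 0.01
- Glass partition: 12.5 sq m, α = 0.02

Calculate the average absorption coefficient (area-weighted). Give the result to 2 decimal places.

S = Σ Sᵢ = 192 + 90 + 24.8 + 192 + 22.1 + 18.6 + 12.5 = 552.0 sq m.
A = 192×0.73 + 90×0.28 + 24.8×0.25 + 192×0.03 + 22.1×0.32 + 18.6×0.01 + 12.5×0.02 = 184.828 sabins.
ᾱ = A/S = 0.33.

0.33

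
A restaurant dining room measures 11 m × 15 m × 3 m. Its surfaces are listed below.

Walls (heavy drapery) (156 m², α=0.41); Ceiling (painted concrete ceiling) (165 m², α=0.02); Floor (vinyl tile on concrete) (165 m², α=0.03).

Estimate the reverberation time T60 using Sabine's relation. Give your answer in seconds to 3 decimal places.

Equivalent absorption area: A = 156·0.41 + 165·0.02 + 165·0.03 = 72.210 m².
V = 11·15·3 = 495 m³.
Sabine: RT60 = 0.161 × 495 / 72.210 = 1.104 s.

1.104 s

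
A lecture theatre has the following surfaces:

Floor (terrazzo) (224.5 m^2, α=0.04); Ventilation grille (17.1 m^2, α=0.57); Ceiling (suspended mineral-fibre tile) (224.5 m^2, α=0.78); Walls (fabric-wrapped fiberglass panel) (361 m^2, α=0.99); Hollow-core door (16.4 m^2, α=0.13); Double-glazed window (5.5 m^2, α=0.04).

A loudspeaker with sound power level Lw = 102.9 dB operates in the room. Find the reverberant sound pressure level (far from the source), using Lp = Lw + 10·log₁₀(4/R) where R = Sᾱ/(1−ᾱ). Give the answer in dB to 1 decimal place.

76.9 dB

Σ(Sᵢαᵢ) = 224.5·0.04 + 17.1·0.57 + 224.5·0.78 + 361·0.99 + 16.4·0.13 + 5.5·0.04 = 553.579; total area S = 849.0 m^2.
ᾱ = 553.579/849.0 = 0.6520; R = Sᾱ/(1−ᾱ) = 553.579/(1−0.6520) = 1590.744 m^2.
Lp = Lw + 10 log₁₀(4/R) = 102.9 -26.00 = 76.9 dB.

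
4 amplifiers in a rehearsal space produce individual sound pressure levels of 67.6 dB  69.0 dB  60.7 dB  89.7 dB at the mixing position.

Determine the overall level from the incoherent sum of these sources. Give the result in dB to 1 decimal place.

Converting to relative power and adding: 10^(67.6/10) + 10^(69.0/10) + 10^(60.7/10) + 10^(89.7/10) = 9.481e+08.
Back to dB: 10·log₁₀ Σ = 89.8 dB.

89.8 dB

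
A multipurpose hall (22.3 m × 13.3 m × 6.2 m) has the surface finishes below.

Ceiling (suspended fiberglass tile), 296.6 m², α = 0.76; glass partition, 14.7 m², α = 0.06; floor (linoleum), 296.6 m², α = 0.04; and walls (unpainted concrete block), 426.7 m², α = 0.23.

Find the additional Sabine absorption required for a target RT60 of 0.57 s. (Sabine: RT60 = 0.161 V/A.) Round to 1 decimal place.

Total absorption A₁ = 296.6*0.76 + 14.7*0.06 + 296.6*0.04 + 426.7*0.23
  = 225.416 + 0.882 + 11.864 + 98.141 = 336.303 m² sabins.
V = 1838.858 m³. Required absorption A₂ = 0.161 × 1838.858 / 0.57 = 519.397 sabins.
Additional absorption ΔA = 519.397 − 336.303 = 183.1 sabins.

183.1 sabins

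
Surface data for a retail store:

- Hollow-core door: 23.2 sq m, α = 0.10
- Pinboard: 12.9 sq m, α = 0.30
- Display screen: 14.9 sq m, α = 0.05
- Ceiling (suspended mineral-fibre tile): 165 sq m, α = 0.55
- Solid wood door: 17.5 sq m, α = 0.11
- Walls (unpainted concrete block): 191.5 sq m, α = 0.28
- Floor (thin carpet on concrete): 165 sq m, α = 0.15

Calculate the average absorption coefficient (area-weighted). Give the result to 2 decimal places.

Total surface area S = 590.0 sq m.
Σ(Sᵢαᵢ) = 23.2·0.10 + 12.9·0.30 + 14.9·0.05 + 165·0.55 + 17.5·0.11 + 191.5·0.28 + 165·0.15 = 177.980.
ᾱ = A/S = 0.30.

0.30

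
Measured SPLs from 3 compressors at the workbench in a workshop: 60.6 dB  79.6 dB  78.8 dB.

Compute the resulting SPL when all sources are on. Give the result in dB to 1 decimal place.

82.3 dB

Sum in the linear (power) domain: Σ 10^(Lᵢ/10) = 10^(60.6/10) + 10^(79.6/10) + 10^(78.8/10) = 1.682e+08.
L_total = 10·log₁₀(1.682e+08) = 82.3 dB.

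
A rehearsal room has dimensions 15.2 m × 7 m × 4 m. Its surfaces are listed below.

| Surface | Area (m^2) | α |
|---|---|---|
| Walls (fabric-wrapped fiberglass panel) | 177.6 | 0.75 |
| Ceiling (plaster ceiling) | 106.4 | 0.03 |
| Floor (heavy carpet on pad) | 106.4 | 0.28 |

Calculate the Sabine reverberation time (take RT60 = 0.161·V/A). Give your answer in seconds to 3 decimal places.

0.412 s

Summing Sᵢαᵢ: 133.200 + 3.192 + 29.792 → A = 166.184 sabins.
Volume V = 15.2 × 7 × 4 = 425.6 m³.
Sabine: RT60 = 0.161 × 425.6 / 166.184 = 0.412 s.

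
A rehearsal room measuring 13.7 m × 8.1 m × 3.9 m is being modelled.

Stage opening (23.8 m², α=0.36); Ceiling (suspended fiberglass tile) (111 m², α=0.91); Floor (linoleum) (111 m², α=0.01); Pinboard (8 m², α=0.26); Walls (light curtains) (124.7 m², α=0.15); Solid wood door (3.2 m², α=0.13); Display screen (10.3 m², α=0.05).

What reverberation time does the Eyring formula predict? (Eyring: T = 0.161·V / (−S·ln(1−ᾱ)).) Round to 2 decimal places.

S = Σ Sᵢ = 392.0 m².
Σ(Sᵢαᵢ) = 23.8·0.36 + 111·0.91 + 111·0.01 + 8·0.26 + 124.7·0.15 + 3.2·0.13 + 10.3·0.05 = 132.404.
Mean coefficient ᾱ = A/S = 0.3378.
Eyring denominator: −S ln(1−ᾱ) = 161.578.
V = 13.7 × 8.1 × 3.9 = 432.783 m³.
T = 0.161·V/[−S·ln(1−ᾱ)] = 0.161·432.783/161.578 = 0.43 s.

0.43 seconds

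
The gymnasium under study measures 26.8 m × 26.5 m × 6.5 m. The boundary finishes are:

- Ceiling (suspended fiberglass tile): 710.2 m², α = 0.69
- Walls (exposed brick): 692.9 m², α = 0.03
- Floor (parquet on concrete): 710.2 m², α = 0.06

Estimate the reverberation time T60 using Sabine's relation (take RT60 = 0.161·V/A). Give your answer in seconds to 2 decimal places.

Summing Sᵢαᵢ: 490.038 + 20.787 + 42.612 → A = 553.437 sabins.
Volume V = 26.8 × 26.5 × 6.5 = 4616.3 m³.
RT60 = 0.161 · V / A = 0.161 × 4616.3 / 553.437 = 1.34 s.

1.34 s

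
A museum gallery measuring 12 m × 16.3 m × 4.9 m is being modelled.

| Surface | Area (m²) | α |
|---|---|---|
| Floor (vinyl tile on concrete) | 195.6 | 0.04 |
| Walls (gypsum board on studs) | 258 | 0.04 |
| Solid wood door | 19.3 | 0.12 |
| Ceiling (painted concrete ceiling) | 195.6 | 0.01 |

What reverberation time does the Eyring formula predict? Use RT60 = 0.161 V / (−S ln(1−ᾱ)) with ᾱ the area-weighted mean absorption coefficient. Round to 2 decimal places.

Total surface area S = 195.6 + 258 + 19.3 + 195.6 = 668.5 m².
Σ(Sᵢαᵢ) = 195.6×0.04 + 258×0.04 + 19.3×0.12 + 195.6×0.01 = 22.416.
ᾱ = 22.416 / 668.5 = 0.0335.
Eyring denominator: −S ln(1−ᾱ) = 22.778.
V = 12 × 16.3 × 4.9 = 958.44 m³.
T = 0.161·V/[−S·ln(1−ᾱ)] = 0.161·958.44/22.778 = 6.77 s.

6.77 s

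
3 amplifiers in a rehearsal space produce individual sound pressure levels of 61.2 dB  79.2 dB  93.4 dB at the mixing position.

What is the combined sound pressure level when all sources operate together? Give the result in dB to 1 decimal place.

Converting to relative power and adding: 10^(61.2/10) + 10^(79.2/10) + 10^(93.4/10) = 2.272e+09.
Back to dB: 10·log₁₀ Σ = 93.6 dB.

93.6 dB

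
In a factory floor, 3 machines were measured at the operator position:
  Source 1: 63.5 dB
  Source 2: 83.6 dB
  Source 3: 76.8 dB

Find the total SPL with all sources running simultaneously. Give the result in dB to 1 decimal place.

84.5 dB

Σ 10^(Lᵢ/10) = 2.792e+08.
L_total = 10·log₁₀(2.792e+08) = 84.5 dB.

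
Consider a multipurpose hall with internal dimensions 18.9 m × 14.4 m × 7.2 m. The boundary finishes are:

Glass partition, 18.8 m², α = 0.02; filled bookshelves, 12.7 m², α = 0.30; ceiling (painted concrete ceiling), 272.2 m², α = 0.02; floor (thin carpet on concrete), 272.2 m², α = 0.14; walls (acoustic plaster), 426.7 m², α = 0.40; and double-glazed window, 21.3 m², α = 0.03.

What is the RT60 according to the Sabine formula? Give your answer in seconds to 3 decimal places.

A = Σ Sᵢαᵢ = 18.8×0.02 + 12.7×0.30 + 272.2×0.02 + 272.2×0.14 + 426.7×0.40 + 21.3×0.03 = 219.057 sabins.
Volume V = 18.9 × 14.4 × 7.2 = 1959.552 m³.
RT60 = 0.161 · V / A = 0.161 × 1959.552 / 219.057 = 1.440 s.

1.440 s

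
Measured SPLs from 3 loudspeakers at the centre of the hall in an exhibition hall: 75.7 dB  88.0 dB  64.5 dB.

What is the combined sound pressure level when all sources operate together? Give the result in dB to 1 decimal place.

Converting to relative power and adding: 10^(75.7/10) + 10^(88.0/10) + 10^(64.5/10) = 6.709e+08.
Combined level = 10 log₁₀(6.709e+08) = 88.3 dB.

88.3 dB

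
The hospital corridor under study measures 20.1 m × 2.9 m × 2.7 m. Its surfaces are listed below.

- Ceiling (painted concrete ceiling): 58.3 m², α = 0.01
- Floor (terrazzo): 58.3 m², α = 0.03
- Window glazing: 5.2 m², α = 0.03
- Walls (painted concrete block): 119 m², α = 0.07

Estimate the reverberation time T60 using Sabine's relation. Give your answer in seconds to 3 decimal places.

2.342 s

Equivalent absorption area: A = 58.3×0.01 + 58.3×0.03 + 5.2×0.03 + 119×0.07 = 10.818 m².
Volume V = 20.1 × 2.9 × 2.7 = 157.383 m³.
T = 0.161 V/A = 0.161·157.383/10.818 = 2.342 s.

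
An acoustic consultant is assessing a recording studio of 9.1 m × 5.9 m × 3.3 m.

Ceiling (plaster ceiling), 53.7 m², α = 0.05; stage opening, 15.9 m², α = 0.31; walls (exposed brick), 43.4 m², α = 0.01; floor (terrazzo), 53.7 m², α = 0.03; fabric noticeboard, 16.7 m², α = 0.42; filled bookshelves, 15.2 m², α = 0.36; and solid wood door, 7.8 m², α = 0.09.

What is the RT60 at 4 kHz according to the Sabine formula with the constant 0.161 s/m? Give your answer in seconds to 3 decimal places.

Summing Sᵢαᵢ: 2.685 + 4.929 + 0.434 + 1.611 + 7.014 + 5.472 + 0.702 → A = 22.847 sabins.
Volume V = 9.1 × 5.9 × 3.3 = 177.177 m³.
RT60 = 0.161 · V / A = 0.161 × 177.177 / 22.847 = 1.249 s.

1.249 seconds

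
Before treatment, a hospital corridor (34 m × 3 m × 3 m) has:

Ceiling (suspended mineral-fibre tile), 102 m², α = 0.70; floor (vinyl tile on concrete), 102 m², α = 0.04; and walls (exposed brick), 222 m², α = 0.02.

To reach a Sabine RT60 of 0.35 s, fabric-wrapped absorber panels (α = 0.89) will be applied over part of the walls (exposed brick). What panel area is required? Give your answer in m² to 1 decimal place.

69.9

Summing Sᵢαᵢ: 71.400 + 4.080 + 4.440 → A₁ = 79.920 sabins.
Required A₂ = 0.161·306/0.35 = 140.760 sabins.
Absorption to add: 140.760 − 79.920 = 60.840 sabins.
Net gain per m²: Δα = 0.89 − 0.02 = 0.87.
Area = ΔA/Δα = 60.840/0.87 = 69.9 m².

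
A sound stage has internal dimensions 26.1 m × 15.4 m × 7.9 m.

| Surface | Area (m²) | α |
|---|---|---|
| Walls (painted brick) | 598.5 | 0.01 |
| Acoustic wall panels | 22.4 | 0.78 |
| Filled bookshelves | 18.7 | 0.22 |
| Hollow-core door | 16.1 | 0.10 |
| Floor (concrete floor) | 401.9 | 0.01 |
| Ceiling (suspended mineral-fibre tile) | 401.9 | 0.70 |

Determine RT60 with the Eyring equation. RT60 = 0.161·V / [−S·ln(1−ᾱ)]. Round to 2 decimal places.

Total surface area S = 598.5 + 22.4 + 18.7 + 16.1 + 401.9 + 401.9 = 1459.5 m².
Absorption A = 598.5×0.01 + 22.4×0.78 + 18.7×0.22 + 16.1×0.10 + 401.9×0.01 + 401.9×0.70 = 314.530 sabins.
Mean coefficient ᾱ = A/S = 0.2155.
Eyring denominator: −S ln(1−ᾱ) = 354.233.
V = 26.1 × 15.4 × 7.9 = 3175.326 m³.
RT60 = 0.161 × 3175.326 / 354.233 = 1.44 s.

1.44 s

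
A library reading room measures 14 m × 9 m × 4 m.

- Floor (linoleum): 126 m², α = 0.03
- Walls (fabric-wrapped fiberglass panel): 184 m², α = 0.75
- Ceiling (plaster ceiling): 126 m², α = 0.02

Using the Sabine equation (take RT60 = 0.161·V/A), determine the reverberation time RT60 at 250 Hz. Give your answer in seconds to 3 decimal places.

Total absorption A = 126·0.03 + 184·0.75 + 126·0.02
  = 3.780 + 138.000 + 2.520 = 144.300 m² sabins.
Room volume: 504 m³.
T = 0.161 V/A = 0.161·504/144.300 = 0.562 s.

0.562 s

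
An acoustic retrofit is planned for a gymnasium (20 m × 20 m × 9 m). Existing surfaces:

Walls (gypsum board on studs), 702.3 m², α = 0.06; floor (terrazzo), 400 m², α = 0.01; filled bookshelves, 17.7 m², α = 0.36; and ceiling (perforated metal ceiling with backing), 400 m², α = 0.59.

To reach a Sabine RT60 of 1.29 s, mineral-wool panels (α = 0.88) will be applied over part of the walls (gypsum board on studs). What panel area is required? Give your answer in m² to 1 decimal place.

196.1

Equivalent absorption area: A₁ = 702.3*0.06 + 400*0.01 + 17.7*0.36 + 400*0.59 = 288.510 m².
V = 3600 m³. Target absorption A₂ = 0.161 × 3600 / 1.29 = 449.302 sabins.
ΔA needed = 449.302 − 288.510 = 160.792 sabins.
Net gain per m²: Δα = 0.88 − 0.06 = 0.82.
Area = ΔA/Δα = 160.792/0.82 = 196.1 m².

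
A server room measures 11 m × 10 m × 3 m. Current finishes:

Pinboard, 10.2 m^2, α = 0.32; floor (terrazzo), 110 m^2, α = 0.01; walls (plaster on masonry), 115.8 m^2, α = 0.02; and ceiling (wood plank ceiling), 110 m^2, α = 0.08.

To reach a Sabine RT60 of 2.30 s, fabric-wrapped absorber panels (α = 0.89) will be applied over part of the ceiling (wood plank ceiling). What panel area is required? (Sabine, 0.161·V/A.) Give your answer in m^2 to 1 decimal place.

Equivalent absorption area: A₁ = 10.2·0.32 + 110·0.01 + 115.8·0.02 + 110·0.08 = 15.480 m^2.
Required A₂ = 0.161·330/2.30 = 23.100 sabins.
ΔA needed = 23.100 − 15.480 = 7.620 sabins.
Each m^2 of panel replacing the ceiling (wood plank ceiling) adds (0.89 − 0.08) = 0.81 sabins.
Panel area = 7.620 / 0.81 = 9.4 m^2.

9.4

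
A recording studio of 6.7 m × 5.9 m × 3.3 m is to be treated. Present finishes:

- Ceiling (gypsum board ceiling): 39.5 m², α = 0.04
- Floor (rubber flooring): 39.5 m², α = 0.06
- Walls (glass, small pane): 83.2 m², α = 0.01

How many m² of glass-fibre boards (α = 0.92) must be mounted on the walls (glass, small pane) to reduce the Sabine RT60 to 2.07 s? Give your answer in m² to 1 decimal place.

5.9

Equivalent absorption area: A₁ = 39.5×0.04 + 39.5×0.06 + 83.2×0.01 = 4.782 m².
Required A₂ = 0.161·130.449/2.07 = 10.146 sabins.
ΔA needed = 10.146 − 4.782 = 5.364 sabins.
Net gain per m²: Δα = 0.92 − 0.01 = 0.91.
Area = ΔA/Δα = 5.364/0.91 = 5.9 m².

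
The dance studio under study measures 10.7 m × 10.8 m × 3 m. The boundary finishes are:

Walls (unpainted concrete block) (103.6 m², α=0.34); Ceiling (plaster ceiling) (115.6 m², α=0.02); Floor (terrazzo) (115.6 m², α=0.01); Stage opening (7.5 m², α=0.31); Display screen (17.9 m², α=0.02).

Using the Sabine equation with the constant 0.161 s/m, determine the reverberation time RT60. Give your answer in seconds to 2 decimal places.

1.35 seconds

Total absorption A = 103.6*0.34 + 115.6*0.02 + 115.6*0.01 + 7.5*0.31 + 17.9*0.02
  = 35.224 + 2.312 + 1.156 + 2.325 + 0.358 = 41.375 m² sabins.
Room volume: 346.68 m³.
RT60 = 0.161 · V / A = 0.161 × 346.68 / 41.375 = 1.35 s.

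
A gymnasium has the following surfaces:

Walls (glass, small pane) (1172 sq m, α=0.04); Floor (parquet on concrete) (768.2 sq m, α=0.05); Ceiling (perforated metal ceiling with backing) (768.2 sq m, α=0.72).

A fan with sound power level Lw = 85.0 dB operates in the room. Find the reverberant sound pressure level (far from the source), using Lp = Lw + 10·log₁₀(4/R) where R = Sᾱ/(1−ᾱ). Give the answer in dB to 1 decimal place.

61.8 dB

A = 638.394 sabins; S = 2708.4 sq m.
ᾱ = 0.2357, so room constant R = A/(1−ᾱ) = 835.266 sq m.
Lp = 85.0 + 10·log₁₀(4/835.266) = 85.0 + (-23.20) = 61.8 dB.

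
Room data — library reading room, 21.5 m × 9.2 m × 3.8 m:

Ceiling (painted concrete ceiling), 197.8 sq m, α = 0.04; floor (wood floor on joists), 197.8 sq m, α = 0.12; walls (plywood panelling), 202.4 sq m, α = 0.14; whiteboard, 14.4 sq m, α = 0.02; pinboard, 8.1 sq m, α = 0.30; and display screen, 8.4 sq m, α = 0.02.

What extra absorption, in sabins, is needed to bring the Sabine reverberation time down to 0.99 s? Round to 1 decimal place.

Equivalent absorption area: A₁ = 197.8*0.04 + 197.8*0.12 + 202.4*0.14 + 14.4*0.02 + 8.1*0.30 + 8.4*0.02 = 62.870 sq m.
Target A₂ = 0.161·751.64/0.99 = 122.236 sabins (V = 751.64 m³).
Additional absorption ΔA = 122.236 − 62.870 = 59.4 sabins.

59.4 sabins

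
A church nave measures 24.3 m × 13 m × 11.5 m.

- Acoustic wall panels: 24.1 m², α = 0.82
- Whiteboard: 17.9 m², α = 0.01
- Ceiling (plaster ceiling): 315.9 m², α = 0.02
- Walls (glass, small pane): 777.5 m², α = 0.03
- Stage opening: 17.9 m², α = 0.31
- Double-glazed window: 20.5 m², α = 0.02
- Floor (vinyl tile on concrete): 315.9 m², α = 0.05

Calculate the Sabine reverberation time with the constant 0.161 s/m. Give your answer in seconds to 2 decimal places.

8.20 s

Total absorption A = 24.1*0.82 + 17.9*0.01 + 315.9*0.02 + 777.5*0.03 + 17.9*0.31 + 20.5*0.02 + 315.9*0.05
  = 19.762 + 0.179 + 6.318 + 23.325 + 5.549 + 0.410 + 15.795 = 71.338 m² sabins.
Room volume: 3632.85 m³.
T = 0.161 V/A = 0.161·3632.85/71.338 = 8.20 s.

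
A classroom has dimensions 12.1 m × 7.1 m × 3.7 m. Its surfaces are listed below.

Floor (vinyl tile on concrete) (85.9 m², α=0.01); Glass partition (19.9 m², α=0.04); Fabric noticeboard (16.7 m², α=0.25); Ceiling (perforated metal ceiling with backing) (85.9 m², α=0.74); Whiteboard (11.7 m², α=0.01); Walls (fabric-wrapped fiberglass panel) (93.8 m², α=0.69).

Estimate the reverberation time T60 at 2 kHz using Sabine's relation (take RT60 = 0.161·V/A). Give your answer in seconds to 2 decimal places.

0.38 s

A = Σ Sᵢαᵢ = 85.9·0.01 + 19.9·0.04 + 16.7·0.25 + 85.9·0.74 + 11.7·0.01 + 93.8·0.69 = 134.235 sabins.
Volume V = 12.1 × 7.1 × 3.7 = 317.867 m³.
Sabine: RT60 = 0.161 × 317.867 / 134.235 = 0.38 s.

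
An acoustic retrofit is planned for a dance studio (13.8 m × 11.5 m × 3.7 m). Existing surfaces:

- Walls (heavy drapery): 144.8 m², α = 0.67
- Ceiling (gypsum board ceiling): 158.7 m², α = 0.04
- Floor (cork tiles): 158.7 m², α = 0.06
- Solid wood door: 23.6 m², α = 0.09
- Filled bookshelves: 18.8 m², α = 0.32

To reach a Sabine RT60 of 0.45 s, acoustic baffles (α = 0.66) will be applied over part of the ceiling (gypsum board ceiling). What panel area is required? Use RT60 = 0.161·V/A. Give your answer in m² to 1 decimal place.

Total absorption A₁ = 144.8×0.67 + 158.7×0.04 + 158.7×0.06 + 23.6×0.09 + 18.8×0.32
  = 97.016 + 6.348 + 9.522 + 2.124 + 6.016 = 121.026 m² sabins.
V = 587.19 m³. Target absorption A₂ = 0.161 × 587.19 / 0.45 = 210.084 sabins.
Absorption to add: 210.084 − 121.026 = 89.058 sabins.
Net gain per m²: Δα = 0.66 − 0.04 = 0.62.
Area = ΔA/Δα = 89.058/0.62 = 143.6 m².

143.6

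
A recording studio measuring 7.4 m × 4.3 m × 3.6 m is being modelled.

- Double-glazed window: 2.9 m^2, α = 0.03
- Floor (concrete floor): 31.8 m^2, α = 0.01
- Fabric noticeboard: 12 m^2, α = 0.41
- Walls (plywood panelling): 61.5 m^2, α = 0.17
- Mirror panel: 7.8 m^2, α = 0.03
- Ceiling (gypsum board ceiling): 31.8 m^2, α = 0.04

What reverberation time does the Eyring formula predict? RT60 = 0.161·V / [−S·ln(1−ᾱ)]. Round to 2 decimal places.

Total surface area S = 2.9 + 31.8 + 12 + 61.5 + 7.8 + 31.8 = 147.8 m^2.
Σ(Sᵢαᵢ) = 2.9·0.03 + 31.8·0.01 + 12·0.41 + 61.5·0.17 + 7.8·0.03 + 31.8·0.04 = 17.286.
Mean coefficient ᾱ = A/S = 0.1170.
Eyring denominator: −S ln(1−ᾱ) = 18.391.
V = 7.4 × 4.3 × 3.6 = 114.552 m³.
RT60 = 0.161 × 114.552 / 18.391 = 1.00 s.

1.00 s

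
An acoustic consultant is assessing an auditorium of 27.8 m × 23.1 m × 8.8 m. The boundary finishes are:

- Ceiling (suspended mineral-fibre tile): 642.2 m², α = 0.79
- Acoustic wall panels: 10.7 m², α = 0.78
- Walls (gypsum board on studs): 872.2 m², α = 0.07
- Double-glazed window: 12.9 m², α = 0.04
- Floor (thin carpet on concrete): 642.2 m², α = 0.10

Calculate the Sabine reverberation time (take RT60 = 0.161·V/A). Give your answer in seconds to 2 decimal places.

1.42 s

Total absorption A = 642.2·0.79 + 10.7·0.78 + 872.2·0.07 + 12.9·0.04 + 642.2·0.10
  = 507.338 + 8.346 + 61.054 + 0.516 + 64.220 = 641.474 m² sabins.
V = 27.8·23.1·8.8 = 5651.184 m³.
Sabine: RT60 = 0.161 × 5651.184 / 641.474 = 1.42 s.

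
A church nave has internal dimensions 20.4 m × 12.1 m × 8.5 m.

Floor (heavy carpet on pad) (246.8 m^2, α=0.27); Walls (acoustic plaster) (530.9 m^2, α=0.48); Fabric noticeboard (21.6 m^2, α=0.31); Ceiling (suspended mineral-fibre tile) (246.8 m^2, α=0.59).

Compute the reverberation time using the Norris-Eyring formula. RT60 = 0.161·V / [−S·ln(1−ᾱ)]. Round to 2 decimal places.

S = Σ Sᵢ = 1046.1 m^2.
Σ(Sᵢαᵢ) = 246.8·0.27 + 530.9·0.48 + 21.6·0.31 + 246.8·0.59 = 473.776.
ᾱ = 473.776 / 1046.1 = 0.4529.
−S·ln(1−ᾱ) = −1046.1 × ln(1 − 0.4529) = 630.928.
V = 20.4 × 12.1 × 8.5 = 2098.14 m³.
T = 0.161·V/[−S·ln(1−ᾱ)] = 0.161·2098.14/630.928 = 0.54 s.

0.54 seconds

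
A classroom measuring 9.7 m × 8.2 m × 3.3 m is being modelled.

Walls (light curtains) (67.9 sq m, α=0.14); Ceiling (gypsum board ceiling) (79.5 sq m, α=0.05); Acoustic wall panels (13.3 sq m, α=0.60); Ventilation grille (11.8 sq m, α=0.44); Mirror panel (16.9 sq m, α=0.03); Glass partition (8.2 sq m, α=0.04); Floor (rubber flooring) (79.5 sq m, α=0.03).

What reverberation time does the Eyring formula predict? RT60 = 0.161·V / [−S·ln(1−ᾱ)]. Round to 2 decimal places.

1.34 sec

Total surface area S = 67.9 + 79.5 + 13.3 + 11.8 + 16.9 + 8.2 + 79.5 = 277.1 sq m.
Σ(Sᵢαᵢ) = 67.9×0.14 + 79.5×0.05 + 13.3×0.60 + 11.8×0.44 + 16.9×0.03 + 8.2×0.04 + 79.5×0.03 = 29.873.
ᾱ = 29.873 / 277.1 = 0.1078.
−S·ln(1−ᾱ) = −277.1 × ln(1 − 0.1078) = 31.607.
V = 9.7 × 8.2 × 3.3 = 262.482 m³.
T = 0.161·V/[−S·ln(1−ᾱ)] = 0.161·262.482/31.607 = 1.34 s.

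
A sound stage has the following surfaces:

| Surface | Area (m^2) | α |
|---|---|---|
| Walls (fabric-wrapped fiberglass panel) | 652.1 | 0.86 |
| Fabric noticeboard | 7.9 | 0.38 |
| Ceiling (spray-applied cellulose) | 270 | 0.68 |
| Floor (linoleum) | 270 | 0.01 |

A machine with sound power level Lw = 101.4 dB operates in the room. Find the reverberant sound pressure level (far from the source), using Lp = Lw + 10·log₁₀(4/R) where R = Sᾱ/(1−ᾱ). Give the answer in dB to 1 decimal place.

A = 750.108 sabins; S = 1200.0 m^2.
ᾱ = 750.108/1200.0 = 0.6251; R = Sᾱ/(1−ᾱ) = 750.108/(1−0.6251) = 2000.822 m^2.
Lp = Lw + 10 log₁₀(4/R) = 101.4 -26.99 = 74.4 dB.

74.4 dB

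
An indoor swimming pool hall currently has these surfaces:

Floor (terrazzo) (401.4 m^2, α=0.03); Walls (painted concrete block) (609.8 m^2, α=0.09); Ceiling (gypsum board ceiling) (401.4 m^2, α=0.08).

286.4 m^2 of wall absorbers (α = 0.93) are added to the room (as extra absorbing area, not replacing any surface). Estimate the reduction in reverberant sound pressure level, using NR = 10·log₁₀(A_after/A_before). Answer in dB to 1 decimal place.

A_before = Σ Sᵢαᵢ = 401.4×0.03 + 609.8×0.09 + 401.4×0.08 = 99.036 sabins.
Added absorption = 286.4 × 0.93 = 266.352 sabins.
New total A_after = 365.388 sabins.
Reduction = 10 log₁₀(A_after/A_before) = 10 log₁₀(3.6894) = 5.7 dB.

5.7 dB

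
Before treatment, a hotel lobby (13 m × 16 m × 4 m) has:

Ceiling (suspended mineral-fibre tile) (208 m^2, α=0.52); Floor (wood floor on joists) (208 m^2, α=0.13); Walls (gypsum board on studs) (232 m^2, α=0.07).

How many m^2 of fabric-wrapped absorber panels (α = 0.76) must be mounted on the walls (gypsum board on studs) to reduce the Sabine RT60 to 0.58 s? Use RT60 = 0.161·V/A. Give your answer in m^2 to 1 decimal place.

115.2

A₁ = Σ Sᵢαᵢ = 208*0.52 + 208*0.13 + 232*0.07 = 151.440 sabins.
Required A₂ = 0.161·832/0.58 = 230.952 sabins.
Absorption to add: 230.952 − 151.440 = 79.512 sabins.
Each m^2 of panel replacing the walls (gypsum board on studs) adds (0.76 − 0.07) = 0.69 sabins.
Area = ΔA/Δα = 79.512/0.69 = 115.2 m^2.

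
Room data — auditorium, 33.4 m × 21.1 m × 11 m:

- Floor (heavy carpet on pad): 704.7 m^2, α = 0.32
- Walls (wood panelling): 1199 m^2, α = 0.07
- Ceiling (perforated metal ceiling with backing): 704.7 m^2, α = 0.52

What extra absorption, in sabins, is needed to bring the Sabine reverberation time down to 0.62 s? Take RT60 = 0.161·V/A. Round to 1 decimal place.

1337.2 sabins

Summing Sᵢαᵢ: 225.504 + 83.930 + 366.444 → A₁ = 675.878 sabins.
Target A₂ = 0.161·7752.14/0.62 = 2013.056 sabins (V = 7752.14 m³).
Additional absorption ΔA = 2013.056 − 675.878 = 1337.2 sabins.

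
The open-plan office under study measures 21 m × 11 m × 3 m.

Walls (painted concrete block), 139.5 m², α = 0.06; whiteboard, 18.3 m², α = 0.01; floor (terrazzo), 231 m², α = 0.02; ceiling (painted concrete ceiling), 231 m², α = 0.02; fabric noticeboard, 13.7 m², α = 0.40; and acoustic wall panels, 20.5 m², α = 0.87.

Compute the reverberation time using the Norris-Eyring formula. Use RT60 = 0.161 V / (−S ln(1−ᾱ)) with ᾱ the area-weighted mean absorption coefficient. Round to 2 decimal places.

Total surface area S = 139.5 + 18.3 + 231 + 231 + 13.7 + 20.5 = 654.0 m².
Σ(Sᵢαᵢ) = 139.5·0.06 + 18.3·0.01 + 231·0.02 + 231·0.02 + 13.7·0.40 + 20.5·0.87 = 41.108.
Mean coefficient ᾱ = A/S = 0.0629.
−S·ln(1−ᾱ) = −654.0 × ln(1 − 0.0629) = 42.487.
V = 21 × 11 × 3 = 693 m³.
RT60 = 0.161 × 693 / 42.487 = 2.63 s.

2.63 seconds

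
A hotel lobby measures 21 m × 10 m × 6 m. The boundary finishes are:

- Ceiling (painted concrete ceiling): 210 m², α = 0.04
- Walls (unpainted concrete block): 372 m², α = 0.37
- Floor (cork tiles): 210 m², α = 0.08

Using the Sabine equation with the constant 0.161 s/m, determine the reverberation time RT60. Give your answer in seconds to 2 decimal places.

1.25 seconds

A = Σ Sᵢαᵢ = 210×0.04 + 372×0.37 + 210×0.08 = 162.840 sabins.
V = 21·10·6 = 1260 m³.
Sabine: RT60 = 0.161 × 1260 / 162.840 = 1.25 s.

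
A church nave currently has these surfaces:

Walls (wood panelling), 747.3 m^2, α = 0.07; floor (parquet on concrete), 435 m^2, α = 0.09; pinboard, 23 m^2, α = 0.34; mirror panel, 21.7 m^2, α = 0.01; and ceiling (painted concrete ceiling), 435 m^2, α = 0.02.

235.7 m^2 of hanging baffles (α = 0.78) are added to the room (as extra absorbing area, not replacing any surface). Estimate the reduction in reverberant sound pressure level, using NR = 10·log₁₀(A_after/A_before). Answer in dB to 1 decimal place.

4.3 dB

Summing Sᵢαᵢ: 52.311 + 39.150 + 7.820 + 0.217 + 8.700 → A_before = 108.198 sabins.
Added absorption = 235.7 × 0.78 = 183.846 sabins.
A_after = 108.198 + 183.846 = 292.044 sabins.
NR = 10·log₁₀(292.044/108.198) = 4.3 dB.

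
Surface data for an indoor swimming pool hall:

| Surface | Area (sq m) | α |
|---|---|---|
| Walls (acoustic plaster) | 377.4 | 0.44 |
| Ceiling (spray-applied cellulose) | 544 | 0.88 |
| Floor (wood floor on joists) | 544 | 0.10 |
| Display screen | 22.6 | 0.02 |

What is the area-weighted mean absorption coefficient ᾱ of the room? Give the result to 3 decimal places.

0.470

Total surface area S = 1488.0 sq m.
Σ(Sᵢαᵢ) = 377.4·0.44 + 544·0.88 + 544·0.10 + 22.6·0.02 = 699.628.
ᾱ = A/S = 0.470.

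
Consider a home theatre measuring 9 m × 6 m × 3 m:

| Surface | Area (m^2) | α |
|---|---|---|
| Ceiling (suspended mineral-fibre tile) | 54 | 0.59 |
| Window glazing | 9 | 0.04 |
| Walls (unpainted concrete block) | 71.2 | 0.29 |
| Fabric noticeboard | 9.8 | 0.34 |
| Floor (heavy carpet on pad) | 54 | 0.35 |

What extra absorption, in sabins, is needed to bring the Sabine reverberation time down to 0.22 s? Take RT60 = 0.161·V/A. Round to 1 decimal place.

Summing Sᵢαᵢ: 31.860 + 0.360 + 20.648 + 3.332 + 18.900 → A₁ = 75.100 sabins.
V = 162 m³. Required absorption A₂ = 0.161 × 162 / 0.22 = 118.555 sabins.
Additional absorption ΔA = 118.555 − 75.100 = 43.5 sabins.

43.5 sabins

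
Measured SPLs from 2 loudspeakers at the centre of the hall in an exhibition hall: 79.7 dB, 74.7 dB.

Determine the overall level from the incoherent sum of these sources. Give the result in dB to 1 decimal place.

Converting to relative power and adding: 10^(79.7/10) + 10^(74.7/10) = 1.228e+08.
Back to dB: 10·log₁₀ Σ = 80.9 dB.

80.9 dB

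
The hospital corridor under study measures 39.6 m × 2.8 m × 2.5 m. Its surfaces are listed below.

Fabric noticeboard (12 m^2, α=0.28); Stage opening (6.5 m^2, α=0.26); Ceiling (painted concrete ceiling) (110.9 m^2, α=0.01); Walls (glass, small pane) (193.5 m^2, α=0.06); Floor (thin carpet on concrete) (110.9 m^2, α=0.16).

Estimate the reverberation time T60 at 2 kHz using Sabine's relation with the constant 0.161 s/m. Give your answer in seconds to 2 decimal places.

A = Σ Sᵢαᵢ = 12·0.28 + 6.5·0.26 + 110.9·0.01 + 193.5·0.06 + 110.9·0.16 = 35.513 sabins.
Volume V = 39.6 × 2.8 × 2.5 = 277.2 m³.
Sabine: RT60 = 0.161 × 277.2 / 35.513 = 1.26 s.

1.26 seconds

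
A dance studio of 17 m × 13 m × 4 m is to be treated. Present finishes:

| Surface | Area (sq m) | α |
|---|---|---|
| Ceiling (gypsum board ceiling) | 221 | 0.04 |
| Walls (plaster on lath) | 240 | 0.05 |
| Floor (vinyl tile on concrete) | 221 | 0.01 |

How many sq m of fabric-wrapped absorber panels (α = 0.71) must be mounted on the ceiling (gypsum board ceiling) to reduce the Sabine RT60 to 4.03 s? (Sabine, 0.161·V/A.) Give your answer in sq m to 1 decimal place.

18.3

Total absorption A₁ = 221×0.04 + 240×0.05 + 221×0.01
  = 8.840 + 12.000 + 2.210 = 23.050 sq m sabins.
V = 884 m³. Target absorption A₂ = 0.161 × 884 / 4.03 = 35.316 sabins.
ΔA needed = 35.316 − 23.050 = 12.266 sabins.
Net gain per sq m: Δα = 0.71 − 0.04 = 0.67.
Area = ΔA/Δα = 12.266/0.67 = 18.3 sq m.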